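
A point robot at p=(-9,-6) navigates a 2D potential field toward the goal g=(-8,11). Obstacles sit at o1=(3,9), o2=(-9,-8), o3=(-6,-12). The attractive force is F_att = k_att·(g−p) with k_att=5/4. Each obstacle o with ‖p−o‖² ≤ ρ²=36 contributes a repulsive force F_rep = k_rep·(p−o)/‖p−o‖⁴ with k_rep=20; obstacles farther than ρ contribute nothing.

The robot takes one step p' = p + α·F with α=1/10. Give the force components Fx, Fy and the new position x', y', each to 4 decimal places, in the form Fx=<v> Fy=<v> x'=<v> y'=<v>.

F_att = 5/4·(g−p) = 5/4·(1,17) = (1.2500,21.2500)
o1: d²=369 > ρ²=36 → inactive
o2: d²=4 ≤ ρ²=36; F_rep = 20·(0,2)/4² = (0.0000,2.5000)
o3: d²=45 > ρ²=36 → inactive
F = F_att + ΣF_rep = (1.2500,23.7500)
p' = p + 1/10·F = (-8.8750,-3.6250)

Fx=1.2500 Fy=23.7500 x'=-8.8750 y'=-3.6250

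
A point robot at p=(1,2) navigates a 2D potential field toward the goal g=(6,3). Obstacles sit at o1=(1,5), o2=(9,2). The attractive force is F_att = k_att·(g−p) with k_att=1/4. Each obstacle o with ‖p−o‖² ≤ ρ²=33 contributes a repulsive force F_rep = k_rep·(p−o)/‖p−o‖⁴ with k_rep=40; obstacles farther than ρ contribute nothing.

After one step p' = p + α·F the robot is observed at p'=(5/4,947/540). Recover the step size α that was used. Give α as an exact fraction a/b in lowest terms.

α = 1/5

F_att = 1/4·(g−p) = 1/4·(5,1) = (1.2500,0.2500)
o1: d²=9 ≤ ρ²=33; F_rep = 40·(0,-3)/9² = (0.0000,-1.4815)
o2: d²=64 > ρ²=33 → inactive
F = F_att + ΣF_rep = (1.2500,-1.2315)
Δp = p'−p = (0.2500,-0.2463); α = Δx/Fx = (1/4) / (5/4) = 1/5
check: Δy/Fy = (-133/540) / (-133/108) = 1/5 ✓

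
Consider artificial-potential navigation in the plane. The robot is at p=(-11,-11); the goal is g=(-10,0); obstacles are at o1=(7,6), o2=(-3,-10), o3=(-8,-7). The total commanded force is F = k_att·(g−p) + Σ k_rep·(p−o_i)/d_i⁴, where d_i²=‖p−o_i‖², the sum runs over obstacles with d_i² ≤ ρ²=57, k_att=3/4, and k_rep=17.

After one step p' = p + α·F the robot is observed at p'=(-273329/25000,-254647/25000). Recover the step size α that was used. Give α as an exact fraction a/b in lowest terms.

F_att = 3/4·(g−p) = 3/4·(1,11) = (0.7500,8.2500)
o1: d²=613 > ρ²=57 → inactive
o2: d²=65 > ρ²=57 → inactive
o3: d²=25 ≤ ρ²=57; F_rep = 17·(-3,-4)/25² = (-0.0816,-0.1088)
F = F_att + ΣF_rep = (0.6684,8.1412)
Δp = p'−p = (0.0668,0.8141); α = Δx/Fx = (1671/25000) / (1671/2500) = 1/10
check: Δy/Fy = (20353/25000) / (20353/2500) = 1/10 ✓

α = 1/10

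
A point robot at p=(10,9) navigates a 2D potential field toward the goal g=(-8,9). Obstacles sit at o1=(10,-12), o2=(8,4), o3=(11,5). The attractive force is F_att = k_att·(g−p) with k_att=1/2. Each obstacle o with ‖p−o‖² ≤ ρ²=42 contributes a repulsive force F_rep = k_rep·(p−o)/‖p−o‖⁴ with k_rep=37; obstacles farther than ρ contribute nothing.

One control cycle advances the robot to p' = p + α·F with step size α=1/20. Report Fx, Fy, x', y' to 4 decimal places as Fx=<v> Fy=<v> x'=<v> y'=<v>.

F_att = 1/2·(g−p) = 1/2·(-18,0) = (-9.0000,0.0000)
o1: d²=441 > ρ²=42 → inactive
o2: d²=29 ≤ ρ²=42; F_rep = 37·(2,5)/29² = (0.0880,0.2200)
o3: d²=17 ≤ ρ²=42; F_rep = 37·(-1,4)/17² = (-0.1280,0.5121)
F = F_att + ΣF_rep = (-9.0400,0.7321)
p' = p + 1/20·F = (9.5480,9.0366)

Fx=-9.0400 Fy=0.7321 x'=9.5480 y'=9.0366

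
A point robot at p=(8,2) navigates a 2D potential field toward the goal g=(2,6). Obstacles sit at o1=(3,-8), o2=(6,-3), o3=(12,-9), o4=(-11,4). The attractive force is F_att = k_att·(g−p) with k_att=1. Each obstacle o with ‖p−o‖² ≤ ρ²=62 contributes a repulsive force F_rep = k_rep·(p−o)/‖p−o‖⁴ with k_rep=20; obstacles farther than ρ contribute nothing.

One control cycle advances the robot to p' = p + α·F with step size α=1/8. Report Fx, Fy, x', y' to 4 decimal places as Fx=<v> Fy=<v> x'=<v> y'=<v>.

F_att = 1·(g−p) = 1·(-6,4) = (-6.0000,4.0000)
o1: d²=125 > ρ²=62 → inactive
o2: d²=29 ≤ ρ²=62; F_rep = 20·(2,5)/29² = (0.0476,0.1189)
o3: d²=137 > ρ²=62 → inactive
o4: d²=365 > ρ²=62 → inactive
F = F_att + ΣF_rep = (-5.9524,4.1189)
p' = p + 1/8·F = (7.2559,2.5149)

Fx=-5.9524 Fy=4.1189 x'=7.2559 y'=2.5149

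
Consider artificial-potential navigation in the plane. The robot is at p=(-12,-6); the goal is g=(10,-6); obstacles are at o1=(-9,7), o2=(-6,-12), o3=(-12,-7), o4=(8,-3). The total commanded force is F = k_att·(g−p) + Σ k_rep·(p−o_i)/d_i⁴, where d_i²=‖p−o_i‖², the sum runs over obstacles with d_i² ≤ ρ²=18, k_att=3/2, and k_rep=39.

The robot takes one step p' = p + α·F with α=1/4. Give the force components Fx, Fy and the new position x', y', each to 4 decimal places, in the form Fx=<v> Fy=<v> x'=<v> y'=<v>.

Fx=33.0000 Fy=39.0000 x'=-3.7500 y'=3.7500

F_att = 3/2·(g−p) = 3/2·(22,0) = (33.0000,0.0000)
o1: d²=178 > ρ²=18 → inactive
o2: d²=72 > ρ²=18 → inactive
o3: d²=1 ≤ ρ²=18; F_rep = 39·(0,1)/1² = (0.0000,39.0000)
o4: d²=409 > ρ²=18 → inactive
F = F_att + ΣF_rep = (33.0000,39.0000)
p' = p + 1/4·F = (-3.7500,3.7500)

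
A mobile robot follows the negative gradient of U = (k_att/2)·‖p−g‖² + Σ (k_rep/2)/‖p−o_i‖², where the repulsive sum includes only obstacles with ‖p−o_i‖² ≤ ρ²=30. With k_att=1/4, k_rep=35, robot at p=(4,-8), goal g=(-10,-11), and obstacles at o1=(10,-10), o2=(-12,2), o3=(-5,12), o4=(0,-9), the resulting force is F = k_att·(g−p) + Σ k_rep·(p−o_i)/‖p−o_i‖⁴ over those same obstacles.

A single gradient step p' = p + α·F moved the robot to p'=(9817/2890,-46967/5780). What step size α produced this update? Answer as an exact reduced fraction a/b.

F_att = 1/4·(g−p) = 1/4·(-14,-3) = (-3.5000,-0.7500)
o1: d²=40 > ρ²=30 → inactive
o2: d²=356 > ρ²=30 → inactive
o3: d²=481 > ρ²=30 → inactive
o4: d²=17 ≤ ρ²=30; F_rep = 35·(4,1)/17² = (0.4844,0.1211)
F = F_att + ΣF_rep = (-3.0156,-0.6289)
Δp = p'−p = (-0.6031,-0.1258); α = Δx/Fx = (-1743/2890) / (-1743/578) = 1/5
check: Δy/Fy = (-727/5780) / (-727/1156) = 1/5 ✓

α = 1/5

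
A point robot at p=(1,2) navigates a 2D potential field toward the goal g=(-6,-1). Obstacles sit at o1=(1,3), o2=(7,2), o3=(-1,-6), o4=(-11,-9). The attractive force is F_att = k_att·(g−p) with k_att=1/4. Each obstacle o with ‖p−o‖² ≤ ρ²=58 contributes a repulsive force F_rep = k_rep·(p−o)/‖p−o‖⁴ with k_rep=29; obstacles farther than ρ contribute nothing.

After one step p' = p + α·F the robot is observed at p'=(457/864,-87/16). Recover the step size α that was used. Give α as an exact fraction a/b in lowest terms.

F_att = 1/4·(g−p) = 1/4·(-7,-3) = (-1.7500,-0.7500)
o1: d²=1 ≤ ρ²=58; F_rep = 29·(0,-1)/1² = (0.0000,-29.0000)
o2: d²=36 ≤ ρ²=58; F_rep = 29·(-6,0)/36² = (-0.1343,0.0000)
o3: d²=68 > ρ²=58 → inactive
o4: d²=265 > ρ²=58 → inactive
F = F_att + ΣF_rep = (-1.8843,-29.7500)
Δp = p'−p = (-0.4711,-7.4375); α = Δx/Fx = (-407/864) / (-407/216) = 1/4
check: Δy/Fy = (-119/16) / (-119/4) = 1/4 ✓

α = 1/4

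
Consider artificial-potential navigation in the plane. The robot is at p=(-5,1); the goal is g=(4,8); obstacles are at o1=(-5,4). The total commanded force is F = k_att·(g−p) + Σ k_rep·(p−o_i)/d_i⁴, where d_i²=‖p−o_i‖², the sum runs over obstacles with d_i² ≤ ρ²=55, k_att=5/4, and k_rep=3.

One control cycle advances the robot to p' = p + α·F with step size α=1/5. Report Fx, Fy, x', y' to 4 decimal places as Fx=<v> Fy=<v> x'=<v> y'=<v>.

Fx=11.2500 Fy=8.6389 x'=-2.7500 y'=2.7278

F_att = 5/4·(g−p) = 5/4·(9,7) = (11.2500,8.7500)
o1: d²=9 ≤ ρ²=55; F_rep = 3·(0,-3)/9² = (0.0000,-0.1111)
F = F_att + ΣF_rep = (11.2500,8.6389)
p' = p + 1/5·F = (-2.7500,2.7278)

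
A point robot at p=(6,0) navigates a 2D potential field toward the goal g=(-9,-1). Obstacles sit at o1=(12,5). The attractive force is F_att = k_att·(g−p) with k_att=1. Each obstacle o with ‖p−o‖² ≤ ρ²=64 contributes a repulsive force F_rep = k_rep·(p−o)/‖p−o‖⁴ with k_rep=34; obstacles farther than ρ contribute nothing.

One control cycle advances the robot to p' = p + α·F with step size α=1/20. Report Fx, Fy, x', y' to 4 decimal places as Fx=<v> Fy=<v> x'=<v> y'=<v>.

F_att = 1·(g−p) = 1·(-15,-1) = (-15.0000,-1.0000)
o1: d²=61 ≤ ρ²=64; F_rep = 34·(-6,-5)/61² = (-0.0548,-0.0457)
F = F_att + ΣF_rep = (-15.0548,-1.0457)
p' = p + 1/20·F = (5.2473,-0.0523)

Fx=-15.0548 Fy=-1.0457 x'=5.2473 y'=-0.0523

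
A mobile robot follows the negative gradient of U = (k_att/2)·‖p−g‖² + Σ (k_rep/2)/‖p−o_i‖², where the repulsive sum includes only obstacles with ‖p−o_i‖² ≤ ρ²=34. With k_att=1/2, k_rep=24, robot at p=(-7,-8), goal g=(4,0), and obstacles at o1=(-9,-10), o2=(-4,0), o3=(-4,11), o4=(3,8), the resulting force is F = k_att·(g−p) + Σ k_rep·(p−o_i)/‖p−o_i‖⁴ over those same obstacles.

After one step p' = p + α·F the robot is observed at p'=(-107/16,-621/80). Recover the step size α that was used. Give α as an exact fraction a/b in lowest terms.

α = 1/20

F_att = 1/2·(g−p) = 1/2·(11,8) = (5.5000,4.0000)
o1: d²=8 ≤ ρ²=34; F_rep = 24·(2,2)/8² = (0.7500,0.7500)
o2: d²=73 > ρ²=34 → inactive
o3: d²=370 > ρ²=34 → inactive
o4: d²=356 > ρ²=34 → inactive
F = F_att + ΣF_rep = (6.2500,4.7500)
Δp = p'−p = (0.3125,0.2375); α = Δx/Fx = (5/16) / (25/4) = 1/20
check: Δy/Fy = (19/80) / (19/4) = 1/20 ✓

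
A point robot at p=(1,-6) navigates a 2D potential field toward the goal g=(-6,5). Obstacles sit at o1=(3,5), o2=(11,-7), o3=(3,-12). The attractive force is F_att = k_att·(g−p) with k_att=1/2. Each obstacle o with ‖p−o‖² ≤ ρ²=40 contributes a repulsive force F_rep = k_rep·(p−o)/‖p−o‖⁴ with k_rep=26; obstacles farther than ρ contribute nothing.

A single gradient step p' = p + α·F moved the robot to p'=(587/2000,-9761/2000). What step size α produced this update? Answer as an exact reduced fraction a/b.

F_att = 1/2·(g−p) = 1/2·(-7,11) = (-3.5000,5.5000)
o1: d²=125 > ρ²=40 → inactive
o2: d²=101 > ρ²=40 → inactive
o3: d²=40 ≤ ρ²=40; F_rep = 26·(-2,6)/40² = (-0.0325,0.0975)
F = F_att + ΣF_rep = (-3.5325,5.5975)
Δp = p'−p = (-0.7065,1.1195); α = Δx/Fx = (-1413/2000) / (-1413/400) = 1/5
check: Δy/Fy = (2239/2000) / (2239/400) = 1/5 ✓

α = 1/5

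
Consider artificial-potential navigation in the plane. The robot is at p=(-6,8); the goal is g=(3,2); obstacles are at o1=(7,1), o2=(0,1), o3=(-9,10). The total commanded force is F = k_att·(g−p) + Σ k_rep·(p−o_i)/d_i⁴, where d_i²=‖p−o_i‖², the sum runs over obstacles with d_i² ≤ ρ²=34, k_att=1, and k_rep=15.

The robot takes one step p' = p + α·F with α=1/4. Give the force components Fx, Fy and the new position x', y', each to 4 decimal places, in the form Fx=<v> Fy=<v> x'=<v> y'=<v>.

Fx=9.2663 Fy=-6.1775 x'=-3.6834 y'=6.4556

F_att = 1·(g−p) = 1·(9,-6) = (9.0000,-6.0000)
o1: d²=218 > ρ²=34 → inactive
o2: d²=85 > ρ²=34 → inactive
o3: d²=13 ≤ ρ²=34; F_rep = 15·(3,-2)/13² = (0.2663,-0.1775)
F = F_att + ΣF_rep = (9.2663,-6.1775)
p' = p + 1/4·F = (-3.6834,6.4556)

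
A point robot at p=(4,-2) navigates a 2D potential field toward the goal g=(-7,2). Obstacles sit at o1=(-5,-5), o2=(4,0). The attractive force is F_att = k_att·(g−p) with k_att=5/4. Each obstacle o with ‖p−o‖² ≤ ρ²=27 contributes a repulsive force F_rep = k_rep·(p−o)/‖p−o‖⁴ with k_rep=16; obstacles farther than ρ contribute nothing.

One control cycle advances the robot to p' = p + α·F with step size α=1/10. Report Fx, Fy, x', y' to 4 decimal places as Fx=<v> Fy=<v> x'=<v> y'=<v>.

Fx=-13.7500 Fy=3.0000 x'=2.6250 y'=-1.7000

F_att = 5/4·(g−p) = 5/4·(-11,4) = (-13.7500,5.0000)
o1: d²=90 > ρ²=27 → inactive
o2: d²=4 ≤ ρ²=27; F_rep = 16·(0,-2)/4² = (0.0000,-2.0000)
F = F_att + ΣF_rep = (-13.7500,3.0000)
p' = p + 1/10·F = (2.6250,-1.7000)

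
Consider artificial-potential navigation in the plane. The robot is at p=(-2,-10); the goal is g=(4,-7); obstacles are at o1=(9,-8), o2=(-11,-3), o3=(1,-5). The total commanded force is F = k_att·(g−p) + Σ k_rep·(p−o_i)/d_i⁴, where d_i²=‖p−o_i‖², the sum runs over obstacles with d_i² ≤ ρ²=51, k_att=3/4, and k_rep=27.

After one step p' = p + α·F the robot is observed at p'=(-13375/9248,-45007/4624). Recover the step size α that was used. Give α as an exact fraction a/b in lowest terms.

α = 1/8

F_att = 3/4·(g−p) = 3/4·(6,3) = (4.5000,2.2500)
o1: d²=125 > ρ²=51 → inactive
o2: d²=130 > ρ²=51 → inactive
o3: d²=34 ≤ ρ²=51; F_rep = 27·(-3,-5)/34² = (-0.0701,-0.1168)
F = F_att + ΣF_rep = (4.4299,2.1332)
Δp = p'−p = (0.5537,0.2667); α = Δx/Fx = (5121/9248) / (5121/1156) = 1/8
check: Δy/Fy = (1233/4624) / (1233/578) = 1/8 ✓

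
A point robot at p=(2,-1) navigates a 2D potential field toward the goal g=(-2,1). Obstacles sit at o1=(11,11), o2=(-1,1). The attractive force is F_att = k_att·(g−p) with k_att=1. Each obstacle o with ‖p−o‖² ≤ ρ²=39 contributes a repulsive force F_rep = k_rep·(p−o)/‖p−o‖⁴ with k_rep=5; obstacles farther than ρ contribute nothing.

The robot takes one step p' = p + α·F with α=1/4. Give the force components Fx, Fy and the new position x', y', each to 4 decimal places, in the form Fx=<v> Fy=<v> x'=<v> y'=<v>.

Fx=-3.9112 Fy=1.9408 x'=1.0222 y'=-0.5148

F_att = 1·(g−p) = 1·(-4,2) = (-4.0000,2.0000)
o1: d²=225 > ρ²=39 → inactive
o2: d²=13 ≤ ρ²=39; F_rep = 5·(3,-2)/13² = (0.0888,-0.0592)
F = F_att + ΣF_rep = (-3.9112,1.9408)
p' = p + 1/4·F = (1.0222,-0.5148)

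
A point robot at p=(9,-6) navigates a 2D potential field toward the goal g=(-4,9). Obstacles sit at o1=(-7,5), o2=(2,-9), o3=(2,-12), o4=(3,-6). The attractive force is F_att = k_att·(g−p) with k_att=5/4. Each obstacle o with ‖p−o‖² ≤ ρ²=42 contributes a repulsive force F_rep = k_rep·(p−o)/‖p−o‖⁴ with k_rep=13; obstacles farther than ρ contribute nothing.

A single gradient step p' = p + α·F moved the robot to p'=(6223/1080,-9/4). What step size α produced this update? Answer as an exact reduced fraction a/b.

F_att = 5/4·(g−p) = 5/4·(-13,15) = (-16.2500,18.7500)
o1: d²=377 > ρ²=42 → inactive
o2: d²=58 > ρ²=42 → inactive
o3: d²=85 > ρ²=42 → inactive
o4: d²=36 ≤ ρ²=42; F_rep = 13·(6,0)/36² = (0.0602,0.0000)
F = F_att + ΣF_rep = (-16.1898,18.7500)
Δp = p'−p = (-3.2380,3.7500); α = Δx/Fx = (-3497/1080) / (-3497/216) = 1/5
check: Δy/Fy = (15/4) / (75/4) = 1/5 ✓

α = 1/5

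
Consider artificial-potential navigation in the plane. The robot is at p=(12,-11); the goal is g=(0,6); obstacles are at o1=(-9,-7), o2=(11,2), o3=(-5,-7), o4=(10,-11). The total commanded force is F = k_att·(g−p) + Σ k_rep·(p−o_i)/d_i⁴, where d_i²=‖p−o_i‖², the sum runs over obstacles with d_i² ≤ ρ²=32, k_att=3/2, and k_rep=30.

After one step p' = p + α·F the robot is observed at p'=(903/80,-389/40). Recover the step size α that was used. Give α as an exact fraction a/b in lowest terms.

F_att = 3/2·(g−p) = 3/2·(-12,17) = (-18.0000,25.5000)
o1: d²=457 > ρ²=32 → inactive
o2: d²=170 > ρ²=32 → inactive
o3: d²=305 > ρ²=32 → inactive
o4: d²=4 ≤ ρ²=32; F_rep = 30·(2,0)/4² = (3.7500,0.0000)
F = F_att + ΣF_rep = (-14.2500,25.5000)
Δp = p'−p = (-0.7125,1.2750); α = Δx/Fx = (-57/80) / (-57/4) = 1/20
check: Δy/Fy = (51/40) / (51/2) = 1/20 ✓

α = 1/20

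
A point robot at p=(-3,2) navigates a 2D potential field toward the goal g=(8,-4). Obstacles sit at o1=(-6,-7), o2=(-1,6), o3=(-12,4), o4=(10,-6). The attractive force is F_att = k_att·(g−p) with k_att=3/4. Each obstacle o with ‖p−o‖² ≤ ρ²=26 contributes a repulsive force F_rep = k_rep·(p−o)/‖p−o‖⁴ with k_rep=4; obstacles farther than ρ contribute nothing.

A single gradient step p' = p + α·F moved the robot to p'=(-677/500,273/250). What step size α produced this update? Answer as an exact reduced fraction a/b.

α = 1/5

F_att = 3/4·(g−p) = 3/4·(11,-6) = (8.2500,-4.5000)
o1: d²=90 > ρ²=26 → inactive
o2: d²=20 ≤ ρ²=26; F_rep = 4·(-2,-4)/20² = (-0.0200,-0.0400)
o3: d²=85 > ρ²=26 → inactive
o4: d²=233 > ρ²=26 → inactive
F = F_att + ΣF_rep = (8.2300,-4.5400)
Δp = p'−p = (1.6460,-0.9080); α = Δx/Fx = (823/500) / (823/100) = 1/5
check: Δy/Fy = (-227/250) / (-227/50) = 1/5 ✓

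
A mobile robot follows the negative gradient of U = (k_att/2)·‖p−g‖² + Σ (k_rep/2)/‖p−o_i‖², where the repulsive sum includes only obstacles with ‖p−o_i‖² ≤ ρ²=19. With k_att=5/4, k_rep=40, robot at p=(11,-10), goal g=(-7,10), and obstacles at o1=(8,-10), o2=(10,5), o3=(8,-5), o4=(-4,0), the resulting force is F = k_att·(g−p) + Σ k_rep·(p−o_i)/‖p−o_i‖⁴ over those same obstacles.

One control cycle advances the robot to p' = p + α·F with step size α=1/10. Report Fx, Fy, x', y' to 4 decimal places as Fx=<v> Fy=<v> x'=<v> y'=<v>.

Fx=-21.0185 Fy=25.0000 x'=8.8981 y'=-7.5000

F_att = 5/4·(g−p) = 5/4·(-18,20) = (-22.5000,25.0000)
o1: d²=9 ≤ ρ²=19; F_rep = 40·(3,0)/9² = (1.4815,0.0000)
o2: d²=226 > ρ²=19 → inactive
o3: d²=34 > ρ²=19 → inactive
o4: d²=325 > ρ²=19 → inactive
F = F_att + ΣF_rep = (-21.0185,25.0000)
p' = p + 1/10·F = (8.8981,-7.5000)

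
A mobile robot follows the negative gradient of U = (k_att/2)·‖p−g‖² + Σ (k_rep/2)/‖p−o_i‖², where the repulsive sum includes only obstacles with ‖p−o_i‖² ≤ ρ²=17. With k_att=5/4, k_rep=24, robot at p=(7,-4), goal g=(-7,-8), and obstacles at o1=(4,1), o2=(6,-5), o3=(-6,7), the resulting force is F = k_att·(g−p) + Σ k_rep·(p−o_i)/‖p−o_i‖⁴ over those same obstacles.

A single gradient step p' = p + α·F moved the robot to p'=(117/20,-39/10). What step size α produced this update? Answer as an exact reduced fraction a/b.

α = 1/10

F_att = 5/4·(g−p) = 5/4·(-14,-4) = (-17.5000,-5.0000)
o1: d²=34 > ρ²=17 → inactive
o2: d²=2 ≤ ρ²=17; F_rep = 24·(1,1)/2² = (6.0000,6.0000)
o3: d²=290 > ρ²=17 → inactive
F = F_att + ΣF_rep = (-11.5000,1.0000)
Δp = p'−p = (-1.1500,0.1000); α = Δx/Fx = (-23/20) / (-23/2) = 1/10
check: Δy/Fy = (1/10) / (1) = 1/10 ✓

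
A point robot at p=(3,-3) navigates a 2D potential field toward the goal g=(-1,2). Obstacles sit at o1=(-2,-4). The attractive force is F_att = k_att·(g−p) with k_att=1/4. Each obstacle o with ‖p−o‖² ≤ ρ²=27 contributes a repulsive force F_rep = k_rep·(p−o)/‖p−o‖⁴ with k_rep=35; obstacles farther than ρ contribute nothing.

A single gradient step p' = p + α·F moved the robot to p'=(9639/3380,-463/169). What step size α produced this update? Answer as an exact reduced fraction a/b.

α = 1/5

F_att = 1/4·(g−p) = 1/4·(-4,5) = (-1.0000,1.2500)
o1: d²=26 ≤ ρ²=27; F_rep = 35·(5,1)/26² = (0.2589,0.0518)
F = F_att + ΣF_rep = (-0.7411,1.3018)
Δp = p'−p = (-0.1482,0.2604); α = Δx/Fx = (-501/3380) / (-501/676) = 1/5
check: Δy/Fy = (44/169) / (220/169) = 1/5 ✓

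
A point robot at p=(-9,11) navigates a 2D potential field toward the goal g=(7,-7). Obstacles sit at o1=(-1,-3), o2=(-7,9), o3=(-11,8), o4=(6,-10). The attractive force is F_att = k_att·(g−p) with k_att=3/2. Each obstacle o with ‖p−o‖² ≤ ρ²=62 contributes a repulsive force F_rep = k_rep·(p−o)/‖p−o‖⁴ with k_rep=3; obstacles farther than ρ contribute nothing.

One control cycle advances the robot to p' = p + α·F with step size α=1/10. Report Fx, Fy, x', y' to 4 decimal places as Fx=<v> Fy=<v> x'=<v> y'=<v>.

F_att = 3/2·(g−p) = 3/2·(16,-18) = (24.0000,-27.0000)
o1: d²=260 > ρ²=62 → inactive
o2: d²=8 ≤ ρ²=62; F_rep = 3·(-2,2)/8² = (-0.0938,0.0938)
o3: d²=13 ≤ ρ²=62; F_rep = 3·(2,3)/13² = (0.0355,0.0533)
o4: d²=666 > ρ²=62 → inactive
F = F_att + ΣF_rep = (23.9418,-26.8530)
p' = p + 1/10·F = (-6.6058,8.3147)

Fx=23.9418 Fy=-26.8530 x'=-6.6058 y'=8.3147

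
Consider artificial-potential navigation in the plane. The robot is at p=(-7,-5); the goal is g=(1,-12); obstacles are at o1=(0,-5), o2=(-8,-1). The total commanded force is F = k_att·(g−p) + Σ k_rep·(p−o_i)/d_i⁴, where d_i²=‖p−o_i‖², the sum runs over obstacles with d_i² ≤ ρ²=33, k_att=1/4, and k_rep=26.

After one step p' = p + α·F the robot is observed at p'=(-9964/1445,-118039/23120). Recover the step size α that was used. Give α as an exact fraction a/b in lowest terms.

α = 1/20

F_att = 1/4·(g−p) = 1/4·(8,-7) = (2.0000,-1.7500)
o1: d²=49 > ρ²=33 → inactive
o2: d²=17 ≤ ρ²=33; F_rep = 26·(1,-4)/17² = (0.0900,-0.3599)
F = F_att + ΣF_rep = (2.0900,-2.1099)
Δp = p'−p = (0.1045,-0.1055); α = Δx/Fx = (151/1445) / (604/289) = 1/20
check: Δy/Fy = (-2439/23120) / (-2439/1156) = 1/20 ✓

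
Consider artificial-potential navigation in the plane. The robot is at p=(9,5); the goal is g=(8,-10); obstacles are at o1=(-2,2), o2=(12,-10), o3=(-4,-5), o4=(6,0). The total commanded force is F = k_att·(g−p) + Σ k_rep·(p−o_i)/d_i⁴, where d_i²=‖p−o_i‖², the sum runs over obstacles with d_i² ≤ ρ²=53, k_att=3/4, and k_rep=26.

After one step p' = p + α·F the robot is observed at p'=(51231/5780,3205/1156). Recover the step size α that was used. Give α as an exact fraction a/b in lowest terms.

α = 1/5

F_att = 3/4·(g−p) = 3/4·(-1,-15) = (-0.7500,-11.2500)
o1: d²=130 > ρ²=53 → inactive
o2: d²=234 > ρ²=53 → inactive
o3: d²=269 > ρ²=53 → inactive
o4: d²=34 ≤ ρ²=53; F_rep = 26·(3,5)/34² = (0.0675,0.1125)
F = F_att + ΣF_rep = (-0.6825,-11.1375)
Δp = p'−p = (-0.1365,-2.2275); α = Δx/Fx = (-789/5780) / (-789/1156) = 1/5
check: Δy/Fy = (-2575/1156) / (-12875/1156) = 1/5 ✓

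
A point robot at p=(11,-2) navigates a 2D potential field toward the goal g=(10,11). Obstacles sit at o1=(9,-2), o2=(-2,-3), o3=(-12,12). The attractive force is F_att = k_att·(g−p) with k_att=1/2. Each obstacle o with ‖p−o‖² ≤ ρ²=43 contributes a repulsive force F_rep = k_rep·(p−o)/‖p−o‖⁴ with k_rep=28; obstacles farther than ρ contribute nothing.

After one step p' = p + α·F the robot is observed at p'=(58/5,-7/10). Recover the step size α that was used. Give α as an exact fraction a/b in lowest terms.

F_att = 1/2·(g−p) = 1/2·(-1,13) = (-0.5000,6.5000)
o1: d²=4 ≤ ρ²=43; F_rep = 28·(2,0)/4² = (3.5000,0.0000)
o2: d²=170 > ρ²=43 → inactive
o3: d²=725 > ρ²=43 → inactive
F = F_att + ΣF_rep = (3.0000,6.5000)
Δp = p'−p = (0.6000,1.3000); α = Δx/Fx = (3/5) / (3) = 1/5
check: Δy/Fy = (13/10) / (13/2) = 1/5 ✓

α = 1/5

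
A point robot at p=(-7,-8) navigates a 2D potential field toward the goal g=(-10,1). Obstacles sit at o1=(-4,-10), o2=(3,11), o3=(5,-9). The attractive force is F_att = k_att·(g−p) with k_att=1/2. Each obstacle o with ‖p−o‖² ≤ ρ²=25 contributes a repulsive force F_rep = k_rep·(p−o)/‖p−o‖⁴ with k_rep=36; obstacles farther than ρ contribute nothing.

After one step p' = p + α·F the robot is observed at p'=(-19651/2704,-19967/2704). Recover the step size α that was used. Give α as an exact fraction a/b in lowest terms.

α = 1/8

F_att = 1/2·(g−p) = 1/2·(-3,9) = (-1.5000,4.5000)
o1: d²=13 ≤ ρ²=25; F_rep = 36·(-3,2)/13² = (-0.6391,0.4260)
o2: d²=461 > ρ²=25 → inactive
o3: d²=145 > ρ²=25 → inactive
F = F_att + ΣF_rep = (-2.1391,4.9260)
Δp = p'−p = (-0.2674,0.6158); α = Δx/Fx = (-723/2704) / (-723/338) = 1/8
check: Δy/Fy = (1665/2704) / (1665/338) = 1/8 ✓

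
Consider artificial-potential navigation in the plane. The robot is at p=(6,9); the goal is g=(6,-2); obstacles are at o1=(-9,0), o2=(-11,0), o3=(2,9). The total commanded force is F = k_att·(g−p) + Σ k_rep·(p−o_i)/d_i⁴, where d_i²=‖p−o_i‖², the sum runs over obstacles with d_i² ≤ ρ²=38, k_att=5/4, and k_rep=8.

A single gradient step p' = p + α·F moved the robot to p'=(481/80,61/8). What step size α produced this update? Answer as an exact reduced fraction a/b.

α = 1/10

F_att = 5/4·(g−p) = 5/4·(0,-11) = (0.0000,-13.7500)
o1: d²=306 > ρ²=38 → inactive
o2: d²=370 > ρ²=38 → inactive
o3: d²=16 ≤ ρ²=38; F_rep = 8·(4,0)/16² = (0.1250,0.0000)
F = F_att + ΣF_rep = (0.1250,-13.7500)
Δp = p'−p = (0.0125,-1.3750); α = Δx/Fx = (1/80) / (1/8) = 1/10
check: Δy/Fy = (-11/8) / (-55/4) = 1/10 ✓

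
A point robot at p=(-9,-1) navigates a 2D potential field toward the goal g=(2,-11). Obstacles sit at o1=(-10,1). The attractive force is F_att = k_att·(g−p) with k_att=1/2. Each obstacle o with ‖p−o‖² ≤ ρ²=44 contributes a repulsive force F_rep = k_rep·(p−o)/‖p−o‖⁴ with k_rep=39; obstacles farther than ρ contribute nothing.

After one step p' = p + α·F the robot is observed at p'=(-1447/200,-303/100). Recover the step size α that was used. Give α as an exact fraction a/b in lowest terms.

α = 1/4

F_att = 1/2·(g−p) = 1/2·(11,-10) = (5.5000,-5.0000)
o1: d²=5 ≤ ρ²=44; F_rep = 39·(1,-2)/5² = (1.5600,-3.1200)
F = F_att + ΣF_rep = (7.0600,-8.1200)
Δp = p'−p = (1.7650,-2.0300); α = Δx/Fx = (353/200) / (353/50) = 1/4
check: Δy/Fy = (-203/100) / (-203/25) = 1/4 ✓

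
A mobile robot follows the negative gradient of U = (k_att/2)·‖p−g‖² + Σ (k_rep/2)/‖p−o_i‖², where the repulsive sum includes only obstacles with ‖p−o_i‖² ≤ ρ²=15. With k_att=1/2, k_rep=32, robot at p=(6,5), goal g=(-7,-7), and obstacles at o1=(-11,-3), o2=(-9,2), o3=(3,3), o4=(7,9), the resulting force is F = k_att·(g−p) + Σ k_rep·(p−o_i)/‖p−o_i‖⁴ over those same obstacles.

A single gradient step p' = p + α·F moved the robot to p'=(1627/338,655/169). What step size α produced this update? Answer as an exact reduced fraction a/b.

α = 1/5

F_att = 1/2·(g−p) = 1/2·(-13,-12) = (-6.5000,-6.0000)
o1: d²=353 > ρ²=15 → inactive
o2: d²=234 > ρ²=15 → inactive
o3: d²=13 ≤ ρ²=15; F_rep = 32·(3,2)/13² = (0.5680,0.3787)
o4: d²=17 > ρ²=15 → inactive
F = F_att + ΣF_rep = (-5.9320,-5.6213)
Δp = p'−p = (-1.1864,-1.1243); α = Δx/Fx = (-401/338) / (-2005/338) = 1/5
check: Δy/Fy = (-190/169) / (-950/169) = 1/5 ✓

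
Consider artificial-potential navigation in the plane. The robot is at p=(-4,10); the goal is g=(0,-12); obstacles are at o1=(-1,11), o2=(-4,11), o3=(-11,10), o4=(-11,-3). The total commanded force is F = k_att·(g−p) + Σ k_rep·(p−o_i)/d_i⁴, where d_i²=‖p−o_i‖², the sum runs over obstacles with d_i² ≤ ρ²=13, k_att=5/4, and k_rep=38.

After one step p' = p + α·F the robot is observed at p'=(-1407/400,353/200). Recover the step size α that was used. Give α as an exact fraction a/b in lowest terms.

F_att = 5/4·(g−p) = 5/4·(4,-22) = (5.0000,-27.5000)
o1: d²=10 ≤ ρ²=13; F_rep = 38·(-3,-1)/10² = (-1.1400,-0.3800)
o2: d²=1 ≤ ρ²=13; F_rep = 38·(0,-1)/1² = (0.0000,-38.0000)
o3: d²=49 > ρ²=13 → inactive
o4: d²=218 > ρ²=13 → inactive
F = F_att + ΣF_rep = (3.8600,-65.8800)
Δp = p'−p = (0.4825,-8.2350); α = Δx/Fx = (193/400) / (193/50) = 1/8
check: Δy/Fy = (-1647/200) / (-1647/25) = 1/8 ✓

α = 1/8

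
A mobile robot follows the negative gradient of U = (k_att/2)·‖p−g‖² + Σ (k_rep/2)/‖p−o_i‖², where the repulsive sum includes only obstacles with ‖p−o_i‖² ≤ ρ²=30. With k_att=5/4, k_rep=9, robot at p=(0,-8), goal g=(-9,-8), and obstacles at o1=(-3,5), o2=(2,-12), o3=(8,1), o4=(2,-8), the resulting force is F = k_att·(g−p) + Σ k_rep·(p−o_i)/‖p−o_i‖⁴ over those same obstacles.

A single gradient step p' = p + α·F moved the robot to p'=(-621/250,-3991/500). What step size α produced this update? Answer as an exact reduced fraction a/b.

α = 1/5

F_att = 5/4·(g−p) = 5/4·(-9,0) = (-11.2500,0.0000)
o1: d²=178 > ρ²=30 → inactive
o2: d²=20 ≤ ρ²=30; F_rep = 9·(-2,4)/20² = (-0.0450,0.0900)
o3: d²=145 > ρ²=30 → inactive
o4: d²=4 ≤ ρ²=30; F_rep = 9·(-2,0)/4² = (-1.1250,0.0000)
F = F_att + ΣF_rep = (-12.4200,0.0900)
Δp = p'−p = (-2.4840,0.0180); α = Δx/Fx = (-621/250) / (-621/50) = 1/5
check: Δy/Fy = (9/500) / (9/100) = 1/5 ✓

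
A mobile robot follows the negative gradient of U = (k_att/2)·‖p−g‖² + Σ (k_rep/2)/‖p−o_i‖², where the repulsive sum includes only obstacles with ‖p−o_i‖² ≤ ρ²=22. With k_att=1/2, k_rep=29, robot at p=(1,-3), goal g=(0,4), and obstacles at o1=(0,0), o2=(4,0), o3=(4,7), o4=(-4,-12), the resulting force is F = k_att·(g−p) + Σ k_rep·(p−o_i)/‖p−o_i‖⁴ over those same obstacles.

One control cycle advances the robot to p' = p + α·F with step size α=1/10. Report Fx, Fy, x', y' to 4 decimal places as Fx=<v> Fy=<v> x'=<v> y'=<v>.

F_att = 1/2·(g−p) = 1/2·(-1,7) = (-0.5000,3.5000)
o1: d²=10 ≤ ρ²=22; F_rep = 29·(1,-3)/10² = (0.2900,-0.8700)
o2: d²=18 ≤ ρ²=22; F_rep = 29·(-3,-3)/18² = (-0.2685,-0.2685)
o3: d²=109 > ρ²=22 → inactive
o4: d²=106 > ρ²=22 → inactive
F = F_att + ΣF_rep = (-0.4785,2.3615)
p' = p + 1/10·F = (0.9521,-2.7639)

Fx=-0.4785 Fy=2.3615 x'=0.9521 y'=-2.7639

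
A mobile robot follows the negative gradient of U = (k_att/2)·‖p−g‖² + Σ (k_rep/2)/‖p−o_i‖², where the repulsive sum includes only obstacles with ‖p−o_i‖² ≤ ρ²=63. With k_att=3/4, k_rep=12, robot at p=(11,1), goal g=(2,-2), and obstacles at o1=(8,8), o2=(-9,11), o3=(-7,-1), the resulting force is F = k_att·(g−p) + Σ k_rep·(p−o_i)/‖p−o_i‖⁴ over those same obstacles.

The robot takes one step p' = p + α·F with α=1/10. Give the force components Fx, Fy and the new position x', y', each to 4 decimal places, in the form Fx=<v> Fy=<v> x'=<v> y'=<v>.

F_att = 3/4·(g−p) = 3/4·(-9,-3) = (-6.7500,-2.2500)
o1: d²=58 ≤ ρ²=63; F_rep = 12·(3,-7)/58² = (0.0107,-0.0250)
o2: d²=500 > ρ²=63 → inactive
o3: d²=328 > ρ²=63 → inactive
F = F_att + ΣF_rep = (-6.7393,-2.2750)
p' = p + 1/10·F = (10.3261,0.7725)

Fx=-6.7393 Fy=-2.2750 x'=10.3261 y'=0.7725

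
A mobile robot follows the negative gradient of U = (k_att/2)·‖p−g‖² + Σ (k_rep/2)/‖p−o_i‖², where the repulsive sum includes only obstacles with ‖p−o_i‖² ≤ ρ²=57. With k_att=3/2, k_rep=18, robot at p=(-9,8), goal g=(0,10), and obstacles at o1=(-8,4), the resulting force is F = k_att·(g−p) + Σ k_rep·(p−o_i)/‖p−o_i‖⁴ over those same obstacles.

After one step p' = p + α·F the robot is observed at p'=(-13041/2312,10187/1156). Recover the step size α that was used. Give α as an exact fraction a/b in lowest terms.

F_att = 3/2·(g−p) = 3/2·(9,2) = (13.5000,3.0000)
o1: d²=17 ≤ ρ²=57; F_rep = 18·(-1,4)/17² = (-0.0623,0.2491)
F = F_att + ΣF_rep = (13.4377,3.2491)
Δp = p'−p = (3.3594,0.8123); α = Δx/Fx = (7767/2312) / (7767/578) = 1/4
check: Δy/Fy = (939/1156) / (939/289) = 1/4 ✓

α = 1/4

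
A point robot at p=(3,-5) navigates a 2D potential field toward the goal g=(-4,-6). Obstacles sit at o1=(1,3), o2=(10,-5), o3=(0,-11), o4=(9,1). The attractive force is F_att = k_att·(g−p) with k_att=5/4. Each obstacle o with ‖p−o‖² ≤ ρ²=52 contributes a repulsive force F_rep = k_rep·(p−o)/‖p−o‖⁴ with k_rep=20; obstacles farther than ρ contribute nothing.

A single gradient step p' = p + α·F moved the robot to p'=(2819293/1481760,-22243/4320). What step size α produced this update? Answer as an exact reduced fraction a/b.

α = 1/8

F_att = 5/4·(g−p) = 5/4·(-7,-1) = (-8.7500,-1.2500)
o1: d²=68 > ρ²=52 → inactive
o2: d²=49 ≤ ρ²=52; F_rep = 20·(-7,0)/49² = (-0.0583,0.0000)
o3: d²=45 ≤ ρ²=52; F_rep = 20·(3,6)/45² = (0.0296,0.0593)
o4: d²=72 > ρ²=52 → inactive
F = F_att + ΣF_rep = (-8.7787,-1.1907)
Δp = p'−p = (-1.0973,-0.1488); α = Δx/Fx = (-1625987/1481760) / (-1625987/185220) = 1/8
check: Δy/Fy = (-643/4320) / (-643/540) = 1/8 ✓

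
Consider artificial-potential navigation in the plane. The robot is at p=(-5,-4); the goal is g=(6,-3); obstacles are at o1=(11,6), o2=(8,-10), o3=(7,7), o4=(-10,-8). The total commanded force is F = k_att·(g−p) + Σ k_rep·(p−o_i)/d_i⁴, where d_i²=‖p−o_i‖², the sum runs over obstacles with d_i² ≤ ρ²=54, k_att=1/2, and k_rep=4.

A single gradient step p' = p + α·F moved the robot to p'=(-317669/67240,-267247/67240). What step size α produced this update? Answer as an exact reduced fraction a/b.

α = 1/20

F_att = 1/2·(g−p) = 1/2·(11,1) = (5.5000,0.5000)
o1: d²=356 > ρ²=54 → inactive
o2: d²=205 > ρ²=54 → inactive
o3: d²=265 > ρ²=54 → inactive
o4: d²=41 ≤ ρ²=54; F_rep = 4·(5,4)/41² = (0.0119,0.0095)
F = F_att + ΣF_rep = (5.5119,0.5095)
Δp = p'−p = (0.2756,0.0255); α = Δx/Fx = (18531/67240) / (18531/3362) = 1/20
check: Δy/Fy = (1713/67240) / (1713/3362) = 1/20 ✓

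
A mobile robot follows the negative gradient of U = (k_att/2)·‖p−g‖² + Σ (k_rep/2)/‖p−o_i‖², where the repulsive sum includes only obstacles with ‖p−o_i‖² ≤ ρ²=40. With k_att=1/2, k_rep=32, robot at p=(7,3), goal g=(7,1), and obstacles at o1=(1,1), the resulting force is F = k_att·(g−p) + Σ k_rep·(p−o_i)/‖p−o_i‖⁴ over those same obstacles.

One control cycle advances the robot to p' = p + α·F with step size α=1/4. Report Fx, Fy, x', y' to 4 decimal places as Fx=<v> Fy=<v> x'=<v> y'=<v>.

F_att = 1/2·(g−p) = 1/2·(0,-2) = (0.0000,-1.0000)
o1: d²=40 ≤ ρ²=40; F_rep = 32·(6,2)/40² = (0.1200,0.0400)
F = F_att + ΣF_rep = (0.1200,-0.9600)
p' = p + 1/4·F = (7.0300,2.7600)

Fx=0.1200 Fy=-0.9600 x'=7.0300 y'=2.7600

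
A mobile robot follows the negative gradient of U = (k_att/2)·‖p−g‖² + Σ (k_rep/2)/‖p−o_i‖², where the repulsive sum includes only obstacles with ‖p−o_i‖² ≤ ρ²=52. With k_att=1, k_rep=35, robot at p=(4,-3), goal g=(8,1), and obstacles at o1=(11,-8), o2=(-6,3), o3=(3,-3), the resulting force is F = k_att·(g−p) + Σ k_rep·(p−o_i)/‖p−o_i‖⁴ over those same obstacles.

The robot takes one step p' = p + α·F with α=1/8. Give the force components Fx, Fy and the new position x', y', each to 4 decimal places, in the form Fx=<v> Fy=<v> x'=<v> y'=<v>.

F_att = 1·(g−p) = 1·(4,4) = (4.0000,4.0000)
o1: d²=74 > ρ²=52 → inactive
o2: d²=136 > ρ²=52 → inactive
o3: d²=1 ≤ ρ²=52; F_rep = 35·(1,0)/1² = (35.0000,0.0000)
F = F_att + ΣF_rep = (39.0000,4.0000)
p' = p + 1/8·F = (8.8750,-2.5000)

Fx=39.0000 Fy=4.0000 x'=8.8750 y'=-2.5000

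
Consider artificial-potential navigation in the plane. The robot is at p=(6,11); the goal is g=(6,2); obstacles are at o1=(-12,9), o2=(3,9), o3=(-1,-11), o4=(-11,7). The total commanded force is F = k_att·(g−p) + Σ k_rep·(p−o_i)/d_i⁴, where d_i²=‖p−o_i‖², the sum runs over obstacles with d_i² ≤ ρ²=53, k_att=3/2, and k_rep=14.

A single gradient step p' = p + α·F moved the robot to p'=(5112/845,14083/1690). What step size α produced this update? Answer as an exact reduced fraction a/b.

F_att = 3/2·(g−p) = 3/2·(0,-9) = (0.0000,-13.5000)
o1: d²=328 > ρ²=53 → inactive
o2: d²=13 ≤ ρ²=53; F_rep = 14·(3,2)/13² = (0.2485,0.1657)
o3: d²=533 > ρ²=53 → inactive
o4: d²=305 > ρ²=53 → inactive
F = F_att + ΣF_rep = (0.2485,-13.3343)
Δp = p'−p = (0.0497,-2.6669); α = Δx/Fx = (42/845) / (42/169) = 1/5
check: Δy/Fy = (-4507/1690) / (-4507/338) = 1/5 ✓

α = 1/5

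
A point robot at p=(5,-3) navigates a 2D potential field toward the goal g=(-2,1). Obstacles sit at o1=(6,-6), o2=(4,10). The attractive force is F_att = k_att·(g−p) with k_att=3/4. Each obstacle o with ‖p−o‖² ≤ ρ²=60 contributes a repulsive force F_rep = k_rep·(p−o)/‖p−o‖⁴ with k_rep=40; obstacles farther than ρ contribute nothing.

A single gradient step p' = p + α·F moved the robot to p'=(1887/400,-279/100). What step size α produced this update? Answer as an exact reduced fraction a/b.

F_att = 3/4·(g−p) = 3/4·(-7,4) = (-5.2500,3.0000)
o1: d²=10 ≤ ρ²=60; F_rep = 40·(-1,3)/10² = (-0.4000,1.2000)
o2: d²=170 > ρ²=60 → inactive
F = F_att + ΣF_rep = (-5.6500,4.2000)
Δp = p'−p = (-0.2825,0.2100); α = Δx/Fx = (-113/400) / (-113/20) = 1/20
check: Δy/Fy = (21/100) / (21/5) = 1/20 ✓

α = 1/20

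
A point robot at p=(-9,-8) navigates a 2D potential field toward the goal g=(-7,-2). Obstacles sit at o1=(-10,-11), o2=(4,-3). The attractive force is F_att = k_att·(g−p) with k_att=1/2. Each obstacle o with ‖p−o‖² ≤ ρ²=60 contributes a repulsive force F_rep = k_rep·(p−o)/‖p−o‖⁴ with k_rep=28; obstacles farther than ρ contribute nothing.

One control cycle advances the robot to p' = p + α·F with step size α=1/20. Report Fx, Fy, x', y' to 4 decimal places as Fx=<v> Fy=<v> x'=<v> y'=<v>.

Fx=1.2800 Fy=3.8400 x'=-8.9360 y'=-7.8080

F_att = 1/2·(g−p) = 1/2·(2,6) = (1.0000,3.0000)
o1: d²=10 ≤ ρ²=60; F_rep = 28·(1,3)/10² = (0.2800,0.8400)
o2: d²=194 > ρ²=60 → inactive
F = F_att + ΣF_rep = (1.2800,3.8400)
p' = p + 1/20·F = (-8.9360,-7.8080)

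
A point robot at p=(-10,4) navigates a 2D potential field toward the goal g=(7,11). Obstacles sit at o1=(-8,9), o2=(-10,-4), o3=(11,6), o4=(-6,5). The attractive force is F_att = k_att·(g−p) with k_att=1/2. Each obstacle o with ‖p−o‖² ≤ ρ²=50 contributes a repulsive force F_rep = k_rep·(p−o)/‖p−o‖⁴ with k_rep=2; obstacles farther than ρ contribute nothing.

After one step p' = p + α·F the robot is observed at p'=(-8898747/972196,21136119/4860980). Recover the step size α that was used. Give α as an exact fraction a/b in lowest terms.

α = 1/10

F_att = 1/2·(g−p) = 1/2·(17,7) = (8.5000,3.5000)
o1: d²=29 ≤ ρ²=50; F_rep = 2·(-2,-5)/29² = (-0.0048,-0.0119)
o2: d²=64 > ρ²=50 → inactive
o3: d²=445 > ρ²=50 → inactive
o4: d²=17 ≤ ρ²=50; F_rep = 2·(-4,-1)/17² = (-0.0277,-0.0069)
F = F_att + ΣF_rep = (8.4676,3.4812)
Δp = p'−p = (0.8468,0.3481); α = Δx/Fx = (823213/972196) / (4116065/486098) = 1/10
check: Δy/Fy = (1692199/4860980) / (1692199/486098) = 1/10 ✓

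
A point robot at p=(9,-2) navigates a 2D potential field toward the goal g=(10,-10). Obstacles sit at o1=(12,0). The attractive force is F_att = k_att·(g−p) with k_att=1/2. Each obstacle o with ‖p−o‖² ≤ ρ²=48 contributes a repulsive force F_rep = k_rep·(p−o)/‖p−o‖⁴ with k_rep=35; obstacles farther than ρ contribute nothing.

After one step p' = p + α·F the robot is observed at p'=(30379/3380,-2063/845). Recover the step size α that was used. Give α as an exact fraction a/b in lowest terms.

F_att = 1/2·(g−p) = 1/2·(1,-8) = (0.5000,-4.0000)
o1: d²=13 ≤ ρ²=48; F_rep = 35·(-3,-2)/13² = (-0.6213,-0.4142)
F = F_att + ΣF_rep = (-0.1213,-4.4142)
Δp = p'−p = (-0.0121,-0.4414); α = Δx/Fx = (-41/3380) / (-41/338) = 1/10
check: Δy/Fy = (-373/845) / (-746/169) = 1/10 ✓

α = 1/10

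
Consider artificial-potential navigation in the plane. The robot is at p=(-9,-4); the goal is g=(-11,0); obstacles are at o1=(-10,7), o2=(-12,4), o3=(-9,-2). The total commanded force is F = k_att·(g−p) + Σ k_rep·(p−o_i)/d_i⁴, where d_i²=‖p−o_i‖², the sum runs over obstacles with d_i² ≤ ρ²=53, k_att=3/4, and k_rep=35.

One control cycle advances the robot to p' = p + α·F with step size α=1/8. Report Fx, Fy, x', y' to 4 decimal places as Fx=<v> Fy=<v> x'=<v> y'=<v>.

F_att = 3/4·(g−p) = 3/4·(-2,4) = (-1.5000,3.0000)
o1: d²=122 > ρ²=53 → inactive
o2: d²=73 > ρ²=53 → inactive
o3: d²=4 ≤ ρ²=53; F_rep = 35·(0,-2)/4² = (0.0000,-4.3750)
F = F_att + ΣF_rep = (-1.5000,-1.3750)
p' = p + 1/8·F = (-9.1875,-4.1719)

Fx=-1.5000 Fy=-1.3750 x'=-9.1875 y'=-4.1719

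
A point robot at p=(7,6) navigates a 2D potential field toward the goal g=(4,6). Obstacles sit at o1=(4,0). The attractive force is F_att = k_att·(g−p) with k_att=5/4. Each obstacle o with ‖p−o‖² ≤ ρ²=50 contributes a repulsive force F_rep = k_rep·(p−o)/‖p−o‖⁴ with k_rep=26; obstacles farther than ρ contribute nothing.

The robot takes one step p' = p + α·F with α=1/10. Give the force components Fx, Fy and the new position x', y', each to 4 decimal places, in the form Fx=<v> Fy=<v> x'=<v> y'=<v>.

Fx=-3.7115 Fy=0.0770 x'=6.6289 y'=6.0077

F_att = 5/4·(g−p) = 5/4·(-3,0) = (-3.7500,0.0000)
o1: d²=45 ≤ ρ²=50; F_rep = 26·(3,6)/45² = (0.0385,0.0770)
F = F_att + ΣF_rep = (-3.7115,0.0770)
p' = p + 1/10·F = (6.6289,6.0077)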